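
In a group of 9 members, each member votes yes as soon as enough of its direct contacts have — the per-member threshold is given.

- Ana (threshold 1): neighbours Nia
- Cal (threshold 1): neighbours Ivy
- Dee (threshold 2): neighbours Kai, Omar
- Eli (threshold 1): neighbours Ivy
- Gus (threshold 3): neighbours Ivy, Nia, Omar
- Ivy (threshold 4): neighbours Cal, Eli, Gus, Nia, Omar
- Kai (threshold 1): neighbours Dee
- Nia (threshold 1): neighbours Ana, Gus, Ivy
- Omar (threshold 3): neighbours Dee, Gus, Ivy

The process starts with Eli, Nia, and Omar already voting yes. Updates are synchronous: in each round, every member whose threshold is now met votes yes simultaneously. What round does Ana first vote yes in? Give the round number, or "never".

2

Round 1 — Eli, Nia, Omar vote yes (initial).
Round 2 — checking thresholds:
  Ana: 1 of 1 neighbours ≥ 1, votes yes.
  Dee: 1 of 2 neighbours < 2, below threshold.
  Gus: 2 of 3 neighbours < 3, below threshold.
  Ivy: 3 of 5 neighbours < 4, below threshold.
Round 3 — no new yes votes; cascade stops.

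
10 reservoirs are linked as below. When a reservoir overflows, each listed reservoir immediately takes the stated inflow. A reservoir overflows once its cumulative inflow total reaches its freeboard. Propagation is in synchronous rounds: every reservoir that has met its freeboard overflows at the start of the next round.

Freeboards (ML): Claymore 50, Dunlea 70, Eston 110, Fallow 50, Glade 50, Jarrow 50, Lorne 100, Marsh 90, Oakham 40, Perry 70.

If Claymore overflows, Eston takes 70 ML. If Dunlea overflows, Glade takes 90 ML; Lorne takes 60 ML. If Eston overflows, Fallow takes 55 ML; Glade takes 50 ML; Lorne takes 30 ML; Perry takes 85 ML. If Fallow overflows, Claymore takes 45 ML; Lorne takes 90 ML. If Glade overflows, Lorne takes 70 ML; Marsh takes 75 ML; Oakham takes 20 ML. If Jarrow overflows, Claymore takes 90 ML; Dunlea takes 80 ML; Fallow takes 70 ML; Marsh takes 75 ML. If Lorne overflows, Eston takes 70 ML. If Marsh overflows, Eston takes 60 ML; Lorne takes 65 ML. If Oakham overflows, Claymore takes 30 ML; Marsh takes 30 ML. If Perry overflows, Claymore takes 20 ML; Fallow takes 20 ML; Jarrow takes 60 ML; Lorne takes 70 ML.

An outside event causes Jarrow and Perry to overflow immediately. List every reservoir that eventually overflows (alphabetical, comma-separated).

Round 1 — Jarrow, Perry overflow (initial).
  Claymore: +90+20 → 110 ≥ 50
  Dunlea: +80 → 80 ≥ 70
  Fallow: +70+20 → 90 ≥ 50
  Lorne: +70 → 70 < 100
  Marsh: +75 → 75 < 90
Round 2 — Claymore, Dunlea, Fallow overflow.
  Eston: +70 → 70 < 110
  Glade: +90 → 90 ≥ 50
  Lorne: +60+90 → 220 ≥ 100
Round 3 — Glade, Lorne overflow.
  Eston: +70 → 140 ≥ 110
  Marsh: +75 → 150 ≥ 90
  Oakham: +20 → 20 < 40
Round 4 — Eston, Marsh overflow.
No further overflows.

Claymore, Dunlea, Eston, Fallow, Glade, Jarrow, Lorne, Marsh, Perry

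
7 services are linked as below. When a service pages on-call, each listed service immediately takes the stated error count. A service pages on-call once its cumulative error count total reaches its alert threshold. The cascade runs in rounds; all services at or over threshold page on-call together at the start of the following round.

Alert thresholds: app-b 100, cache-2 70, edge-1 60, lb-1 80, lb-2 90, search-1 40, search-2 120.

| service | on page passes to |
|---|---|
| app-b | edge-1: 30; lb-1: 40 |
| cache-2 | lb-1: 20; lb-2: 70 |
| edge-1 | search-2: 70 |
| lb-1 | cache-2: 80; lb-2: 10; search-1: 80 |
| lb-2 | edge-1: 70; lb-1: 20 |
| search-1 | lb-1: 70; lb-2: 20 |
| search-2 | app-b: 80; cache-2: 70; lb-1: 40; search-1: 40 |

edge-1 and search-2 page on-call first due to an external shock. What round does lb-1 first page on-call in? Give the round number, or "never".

Round 1 — edge-1, search-2 page on-call (initial).
  app-b: +80 → 80 < 100
  cache-2: +70 → 70 ≥ 70
  lb-1: +40 → 40 < 80
  search-1: +40 → 40 ≥ 40
Round 2 — cache-2, search-1 page on-call.
  lb-1: +20+70 → 130 ≥ 80
  lb-2: +70+20 → 90 ≥ 90
Round 3 — lb-1, lb-2 page on-call.
No further pages.

3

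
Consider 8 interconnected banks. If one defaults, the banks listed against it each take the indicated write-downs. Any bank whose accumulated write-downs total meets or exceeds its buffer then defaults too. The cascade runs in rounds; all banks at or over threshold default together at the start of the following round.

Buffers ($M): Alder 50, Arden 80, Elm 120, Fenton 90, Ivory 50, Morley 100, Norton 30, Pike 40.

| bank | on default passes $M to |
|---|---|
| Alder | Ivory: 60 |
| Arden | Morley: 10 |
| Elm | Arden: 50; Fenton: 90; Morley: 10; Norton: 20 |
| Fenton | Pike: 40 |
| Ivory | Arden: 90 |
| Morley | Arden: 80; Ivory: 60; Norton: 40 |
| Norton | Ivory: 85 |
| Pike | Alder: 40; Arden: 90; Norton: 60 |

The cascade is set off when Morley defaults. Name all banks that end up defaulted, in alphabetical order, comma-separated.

Round 1 — Morley defaults (initial).
  Arden: +80 → 80 ≥ 80
  Ivory: +60 → 60 ≥ 50
  Norton: +40 → 40 ≥ 30
Round 2 — Arden, Ivory, Norton default.
No further defaults.

Arden, Ivory, Morley, Norton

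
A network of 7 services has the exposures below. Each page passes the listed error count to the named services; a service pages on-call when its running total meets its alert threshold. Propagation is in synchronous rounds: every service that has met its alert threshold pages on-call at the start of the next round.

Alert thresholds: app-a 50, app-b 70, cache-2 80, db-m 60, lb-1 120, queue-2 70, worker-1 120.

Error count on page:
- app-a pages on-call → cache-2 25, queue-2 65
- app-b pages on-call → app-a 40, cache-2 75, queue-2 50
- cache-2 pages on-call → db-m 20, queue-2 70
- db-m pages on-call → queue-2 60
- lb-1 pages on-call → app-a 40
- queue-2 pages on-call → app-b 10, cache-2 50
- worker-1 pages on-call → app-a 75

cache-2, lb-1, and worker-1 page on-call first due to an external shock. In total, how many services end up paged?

Round 1 — cache-2, lb-1, worker-1 page on-call (initial).
  app-a: +40+75 → 115 ≥ 50
  db-m: +20 → 20 < 60
  queue-2: +70 → 70 ≥ 70
Round 2 — app-a, queue-2 page on-call.
  app-b: +10 → 10 < 70
No further pages.

5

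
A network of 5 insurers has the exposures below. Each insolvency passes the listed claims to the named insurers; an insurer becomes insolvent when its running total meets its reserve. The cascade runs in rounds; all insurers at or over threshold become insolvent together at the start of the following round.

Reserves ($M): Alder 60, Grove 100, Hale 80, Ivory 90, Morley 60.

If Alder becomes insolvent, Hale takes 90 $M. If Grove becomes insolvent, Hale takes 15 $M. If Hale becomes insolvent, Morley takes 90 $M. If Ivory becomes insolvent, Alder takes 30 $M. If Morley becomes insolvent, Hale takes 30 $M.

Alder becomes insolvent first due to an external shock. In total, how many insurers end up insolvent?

3

Round 1 — Alder becomes insolvent (initial).
  Hale: +90 → 90 ≥ 80
Round 2 — Hale becomes insolvent.
  Morley: +90 → 90 ≥ 60
Round 3 — Morley becomes insolvent.
No further insolvencies.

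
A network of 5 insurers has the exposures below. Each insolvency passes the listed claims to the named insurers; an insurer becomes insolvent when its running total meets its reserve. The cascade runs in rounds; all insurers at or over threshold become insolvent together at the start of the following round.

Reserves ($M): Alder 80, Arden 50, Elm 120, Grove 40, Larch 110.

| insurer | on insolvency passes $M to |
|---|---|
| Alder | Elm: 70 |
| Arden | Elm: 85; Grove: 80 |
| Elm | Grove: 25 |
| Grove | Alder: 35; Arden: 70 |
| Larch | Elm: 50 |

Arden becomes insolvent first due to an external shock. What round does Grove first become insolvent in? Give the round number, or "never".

Round 1 — Arden becomes insolvent (initial).
  Elm: +85 → 85 < 120
  Grove: +80 → 80 ≥ 40
Round 2 — Grove becomes insolvent.
  Alder: +35 → 35 < 80
No further insolvencies.

2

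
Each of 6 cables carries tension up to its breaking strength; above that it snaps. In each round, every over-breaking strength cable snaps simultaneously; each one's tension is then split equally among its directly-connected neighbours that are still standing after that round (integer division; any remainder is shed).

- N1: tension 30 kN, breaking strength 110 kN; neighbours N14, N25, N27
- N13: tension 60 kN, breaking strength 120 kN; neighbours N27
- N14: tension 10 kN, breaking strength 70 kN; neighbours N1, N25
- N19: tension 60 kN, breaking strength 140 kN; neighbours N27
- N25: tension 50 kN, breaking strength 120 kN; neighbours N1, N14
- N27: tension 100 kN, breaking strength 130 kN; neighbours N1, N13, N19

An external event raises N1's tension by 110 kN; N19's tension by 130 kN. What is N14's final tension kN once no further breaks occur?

56

Round 1 — N1 at 140 > 110; N19 at 190 > 140. N1, N19 snap.
  N1 sheds 140 kN to N14, N25, N27: 46 each (2 lost).
    N14: 10+46 = 56 ≤ 70
    N25: 50+46 = 96 ≤ 120
    N27: 100+46 = 146 > 130
  N19 sheds 190 kN to N27: 190 each.
    N27: 146+190 = 336 > 130
Round 2 — N27 snaps.
  N27 sheds 336 kN to N13: 336 each.
    N13: 60+336 = 396 > 120
Round 3 — N13 snaps.
  N13 sheds 396 kN: no online neighbours, lost.
No further breaks.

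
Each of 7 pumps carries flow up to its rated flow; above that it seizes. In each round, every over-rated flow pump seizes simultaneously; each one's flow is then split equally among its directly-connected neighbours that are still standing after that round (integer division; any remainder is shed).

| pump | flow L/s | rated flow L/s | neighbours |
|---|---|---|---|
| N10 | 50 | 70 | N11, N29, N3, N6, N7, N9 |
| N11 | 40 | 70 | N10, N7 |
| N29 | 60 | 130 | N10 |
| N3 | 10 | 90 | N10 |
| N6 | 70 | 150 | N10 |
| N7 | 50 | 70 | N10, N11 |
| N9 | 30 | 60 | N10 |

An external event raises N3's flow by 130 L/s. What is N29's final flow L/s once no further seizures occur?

98

Round 1 — N3 at 140 > 90. N3 seizes.
  N3 sheds 140 L/s to N10: 140 each.
    N10: 50+140 = 190 > 70
Round 2 — N10 seizes.
  N10 sheds 190 L/s to N11, N29, N6, N7, N9: 38 each.
    N11: 40+38 = 78 > 70
    N29: 60+38 = 98 ≤ 130
    N6: 70+38 = 108 ≤ 150
    N7: 50+38 = 88 > 70
    N9: 30+38 = 68 > 60
Round 3 — N11, N7, N9 seize.
  N11 sheds 78 L/s: no online neighbours, lost.
  N7 sheds 88 L/s: no online neighbours, lost.
  N9 sheds 68 L/s: no online neighbours, lost.
No further seizures.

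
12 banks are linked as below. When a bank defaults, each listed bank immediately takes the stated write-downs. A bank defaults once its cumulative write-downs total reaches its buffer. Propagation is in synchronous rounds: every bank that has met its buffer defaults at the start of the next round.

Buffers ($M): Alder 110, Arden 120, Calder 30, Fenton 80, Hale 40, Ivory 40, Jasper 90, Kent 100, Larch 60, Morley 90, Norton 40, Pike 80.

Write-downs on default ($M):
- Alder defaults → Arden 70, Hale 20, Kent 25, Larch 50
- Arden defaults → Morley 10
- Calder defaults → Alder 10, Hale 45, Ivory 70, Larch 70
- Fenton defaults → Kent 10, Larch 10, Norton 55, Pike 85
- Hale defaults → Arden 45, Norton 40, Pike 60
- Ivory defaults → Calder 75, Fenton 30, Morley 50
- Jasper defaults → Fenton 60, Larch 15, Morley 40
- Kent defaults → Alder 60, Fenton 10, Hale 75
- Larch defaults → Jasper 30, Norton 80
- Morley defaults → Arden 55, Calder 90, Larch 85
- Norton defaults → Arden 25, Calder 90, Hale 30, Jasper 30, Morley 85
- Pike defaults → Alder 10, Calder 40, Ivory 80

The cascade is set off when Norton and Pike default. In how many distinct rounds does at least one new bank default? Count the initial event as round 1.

Round 1 — Norton, Pike default (initial).
  Alder: +10 → 10 < 110
  Arden: +25 → 25 < 120
  Calder: +90+40 → 130 ≥ 30
  Hale: +30 → 30 < 40
  Ivory: +80 → 80 ≥ 40
  Jasper: +30 → 30 < 90
  Morley: +85 → 85 < 90
Round 2 — Calder, Ivory default.
  Alder: +10 → 20 < 110
  Fenton: +30 → 30 < 80
  Hale: +45 → 75 ≥ 40
  Larch: +70 → 70 ≥ 60
  Morley: +50 → 135 ≥ 90
Round 3 — Hale, Larch, Morley default.
  Arden: +45+55 → 125 ≥ 120
  Jasper: +30 → 60 < 90
Round 4 — Arden defaults.
No further defaults.

4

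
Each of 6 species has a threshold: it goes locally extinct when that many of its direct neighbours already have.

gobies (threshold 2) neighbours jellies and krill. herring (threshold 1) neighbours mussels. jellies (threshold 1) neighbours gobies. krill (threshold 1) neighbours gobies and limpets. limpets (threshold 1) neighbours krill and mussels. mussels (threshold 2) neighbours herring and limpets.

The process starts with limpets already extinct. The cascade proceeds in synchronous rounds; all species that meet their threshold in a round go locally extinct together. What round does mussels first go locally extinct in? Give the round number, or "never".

Round 1 — limpets goes locally extinct (initial).
Round 2 — checking thresholds:
  krill: 1 of 2 neighbours ≥ 1, goes locally extinct.
  mussels: 1 of 2 neighbours < 2, holds.
Round 3 — no new extinctions; cascade stops.

never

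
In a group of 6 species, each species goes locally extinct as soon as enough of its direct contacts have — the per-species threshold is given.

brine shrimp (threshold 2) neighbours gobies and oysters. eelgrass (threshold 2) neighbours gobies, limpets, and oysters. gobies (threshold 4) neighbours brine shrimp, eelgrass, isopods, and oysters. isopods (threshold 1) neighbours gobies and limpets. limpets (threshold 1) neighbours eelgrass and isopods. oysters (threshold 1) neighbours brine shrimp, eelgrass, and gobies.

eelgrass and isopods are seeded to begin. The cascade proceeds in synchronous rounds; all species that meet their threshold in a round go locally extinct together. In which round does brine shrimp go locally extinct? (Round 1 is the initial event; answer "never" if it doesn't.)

never

Round 1 — eelgrass, isopods go locally extinct (initial).
Round 2 — checking thresholds:
  gobies: 2 of 4 neighbours < 4, holds.
  limpets: 2 of 2 neighbours ≥ 1, goes locally extinct.
  oysters: 1 of 3 neighbours ≥ 1, goes locally extinct.
Round 3 — no new extinctions; cascade stops.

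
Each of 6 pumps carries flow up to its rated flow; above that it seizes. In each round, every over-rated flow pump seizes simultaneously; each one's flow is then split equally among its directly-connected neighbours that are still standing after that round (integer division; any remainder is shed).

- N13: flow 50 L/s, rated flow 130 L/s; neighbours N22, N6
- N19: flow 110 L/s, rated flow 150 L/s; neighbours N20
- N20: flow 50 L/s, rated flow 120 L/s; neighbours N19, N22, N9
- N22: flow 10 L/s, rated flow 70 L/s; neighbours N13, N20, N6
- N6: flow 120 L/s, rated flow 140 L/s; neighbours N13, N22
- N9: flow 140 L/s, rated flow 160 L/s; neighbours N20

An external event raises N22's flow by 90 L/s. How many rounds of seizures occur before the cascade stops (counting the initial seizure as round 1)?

3

Round 1 — N22 at 100 > 70. N22 seizes.
  N22 sheds 100 L/s to N13, N20, N6: 33 each (1 lost).
    N13: 50+33 = 83 ≤ 130
    N20: 50+33 = 83 ≤ 120
    N6: 120+33 = 153 > 140
Round 2 — N6 seizes.
  N6 sheds 153 L/s to N13: 153 each.
    N13: 83+153 = 236 > 130
Round 3 — N13 seizes.
  N13 sheds 236 L/s: no online neighbours, lost.
No further seizures.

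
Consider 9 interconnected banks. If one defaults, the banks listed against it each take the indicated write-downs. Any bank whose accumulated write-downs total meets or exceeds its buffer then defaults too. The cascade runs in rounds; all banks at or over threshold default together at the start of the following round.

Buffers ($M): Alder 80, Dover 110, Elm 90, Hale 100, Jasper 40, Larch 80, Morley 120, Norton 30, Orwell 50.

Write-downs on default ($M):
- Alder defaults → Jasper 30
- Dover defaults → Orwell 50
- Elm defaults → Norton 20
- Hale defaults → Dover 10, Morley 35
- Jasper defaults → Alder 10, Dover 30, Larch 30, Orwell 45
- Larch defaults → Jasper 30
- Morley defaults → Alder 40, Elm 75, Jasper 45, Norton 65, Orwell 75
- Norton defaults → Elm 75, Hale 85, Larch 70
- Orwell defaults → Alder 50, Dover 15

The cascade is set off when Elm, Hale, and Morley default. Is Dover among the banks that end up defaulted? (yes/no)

no

Round 1 — Elm, Hale, Morley default (initial).
  Alder: +40 → 40 < 80
  Dover: +10 → 10 < 110
  Jasper: +45 → 45 ≥ 40
  Norton: +20+65 → 85 ≥ 30
  Orwell: +75 → 75 ≥ 50
Round 2 — Jasper, Norton, Orwell default.
  Alder: +10+50 → 100 ≥ 80
  Dover: +30+15 → 55 < 110
  Larch: +30+70 → 100 ≥ 80
Round 3 — Alder, Larch default.
No further defaults.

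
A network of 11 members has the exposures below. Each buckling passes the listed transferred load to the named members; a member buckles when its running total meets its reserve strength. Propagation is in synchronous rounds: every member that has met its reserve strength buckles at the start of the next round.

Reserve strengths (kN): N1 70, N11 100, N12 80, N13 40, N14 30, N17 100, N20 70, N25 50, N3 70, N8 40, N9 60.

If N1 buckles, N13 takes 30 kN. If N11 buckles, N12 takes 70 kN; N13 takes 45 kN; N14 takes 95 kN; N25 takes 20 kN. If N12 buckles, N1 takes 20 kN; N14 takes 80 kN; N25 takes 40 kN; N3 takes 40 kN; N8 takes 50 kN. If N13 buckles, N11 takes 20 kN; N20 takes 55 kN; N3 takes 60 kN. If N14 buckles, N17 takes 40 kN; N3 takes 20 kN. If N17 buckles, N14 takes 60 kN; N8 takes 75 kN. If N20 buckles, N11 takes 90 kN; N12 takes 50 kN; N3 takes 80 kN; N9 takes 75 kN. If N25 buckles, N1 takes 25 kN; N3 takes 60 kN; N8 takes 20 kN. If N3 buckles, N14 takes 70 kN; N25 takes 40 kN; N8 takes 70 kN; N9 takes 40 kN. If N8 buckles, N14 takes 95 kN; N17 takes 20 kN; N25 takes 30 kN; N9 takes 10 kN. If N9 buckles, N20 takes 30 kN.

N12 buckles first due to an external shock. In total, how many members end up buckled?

Round 1 — N12 buckles (initial).
  N1: +20 → 20 < 70
  N14: +80 → 80 ≥ 30
  N25: +40 → 40 < 50
  N3: +40 → 40 < 70
  N8: +50 → 50 ≥ 40
Round 2 — N14, N8 buckle.
  N17: +40+20 → 60 < 100
  N25: +30 → 70 ≥ 50
  N3: +20 → 60 < 70
  N9: +10 → 10 < 60
Round 3 — N25 buckles.
  N1: +25 → 45 < 70
  N3: +60 → 120 ≥ 70
Round 4 — N3 buckles.
  N9: +40 → 50 < 60
No further bucklings.

5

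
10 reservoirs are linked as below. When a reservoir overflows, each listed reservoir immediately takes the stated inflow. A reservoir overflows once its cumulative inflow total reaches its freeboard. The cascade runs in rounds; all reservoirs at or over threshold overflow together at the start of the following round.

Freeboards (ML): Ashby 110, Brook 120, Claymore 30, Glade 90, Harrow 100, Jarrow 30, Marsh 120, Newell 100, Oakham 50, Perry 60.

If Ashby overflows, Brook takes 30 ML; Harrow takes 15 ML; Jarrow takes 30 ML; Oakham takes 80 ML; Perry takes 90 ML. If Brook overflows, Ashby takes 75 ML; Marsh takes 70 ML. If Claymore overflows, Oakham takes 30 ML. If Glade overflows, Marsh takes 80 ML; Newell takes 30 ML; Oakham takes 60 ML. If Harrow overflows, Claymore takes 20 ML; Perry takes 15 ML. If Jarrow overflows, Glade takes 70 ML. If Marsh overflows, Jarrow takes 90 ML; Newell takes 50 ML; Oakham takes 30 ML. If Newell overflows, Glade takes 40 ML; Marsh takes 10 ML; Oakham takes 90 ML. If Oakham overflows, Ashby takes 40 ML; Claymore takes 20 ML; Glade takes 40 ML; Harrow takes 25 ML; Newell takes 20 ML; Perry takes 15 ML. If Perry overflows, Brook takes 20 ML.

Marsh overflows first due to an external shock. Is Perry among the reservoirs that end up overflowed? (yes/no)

no

Round 1 — Marsh overflows (initial).
  Jarrow: +90 → 90 ≥ 30
  Newell: +50 → 50 < 100
  Oakham: +30 → 30 < 50
Round 2 — Jarrow overflows.
  Glade: +70 → 70 < 90
No further overflows.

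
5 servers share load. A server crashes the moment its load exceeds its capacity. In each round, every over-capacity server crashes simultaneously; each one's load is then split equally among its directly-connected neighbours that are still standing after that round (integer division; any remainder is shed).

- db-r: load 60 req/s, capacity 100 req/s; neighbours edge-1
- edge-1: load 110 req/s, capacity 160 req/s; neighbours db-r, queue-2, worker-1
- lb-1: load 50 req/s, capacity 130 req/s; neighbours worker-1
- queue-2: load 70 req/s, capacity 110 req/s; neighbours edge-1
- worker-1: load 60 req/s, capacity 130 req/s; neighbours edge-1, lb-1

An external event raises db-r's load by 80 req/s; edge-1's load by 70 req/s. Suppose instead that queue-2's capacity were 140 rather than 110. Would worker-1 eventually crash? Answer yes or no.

With queue-2's capacity at 140:
Round 1 — db-r at 140 > 100; edge-1 at 180 > 160. db-r, edge-1 crash.
  db-r sheds 140 req/s: no online neighbours, lost.
  edge-1 sheds 180 req/s to queue-2, worker-1: 90 each.
    queue-2: 70+90 = 160 > 140
    worker-1: 60+90 = 150 > 130
Round 2 — queue-2, worker-1 crash.
  queue-2 sheds 160 req/s: no online neighbours, lost.
  worker-1 sheds 150 req/s to lb-1: 150 each.
    lb-1: 50+150 = 200 > 130
Round 3 — lb-1 crashes.
  lb-1 sheds 200 req/s: no online neighbours, lost.
No further crashes.

yes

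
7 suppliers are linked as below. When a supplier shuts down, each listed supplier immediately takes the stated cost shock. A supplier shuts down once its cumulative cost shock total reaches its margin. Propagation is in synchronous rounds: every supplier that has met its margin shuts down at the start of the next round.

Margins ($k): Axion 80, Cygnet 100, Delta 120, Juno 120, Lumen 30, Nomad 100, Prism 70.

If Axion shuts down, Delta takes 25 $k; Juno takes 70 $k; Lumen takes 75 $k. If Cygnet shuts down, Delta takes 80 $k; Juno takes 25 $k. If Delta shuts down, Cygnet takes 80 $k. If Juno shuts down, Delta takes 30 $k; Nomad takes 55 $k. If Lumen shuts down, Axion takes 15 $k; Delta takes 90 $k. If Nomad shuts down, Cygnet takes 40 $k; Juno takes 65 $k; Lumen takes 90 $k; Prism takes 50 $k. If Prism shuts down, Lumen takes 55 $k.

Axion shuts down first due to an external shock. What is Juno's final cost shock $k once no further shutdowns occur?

Round 1 — Axion shuts down (initial).
  Delta: +25 → 25 < 120
  Juno: +70 → 70 < 120
  Lumen: +75 → 75 ≥ 30
Round 2 — Lumen shuts down.
  Delta: +90 → 115 < 120
No further shutdowns.

70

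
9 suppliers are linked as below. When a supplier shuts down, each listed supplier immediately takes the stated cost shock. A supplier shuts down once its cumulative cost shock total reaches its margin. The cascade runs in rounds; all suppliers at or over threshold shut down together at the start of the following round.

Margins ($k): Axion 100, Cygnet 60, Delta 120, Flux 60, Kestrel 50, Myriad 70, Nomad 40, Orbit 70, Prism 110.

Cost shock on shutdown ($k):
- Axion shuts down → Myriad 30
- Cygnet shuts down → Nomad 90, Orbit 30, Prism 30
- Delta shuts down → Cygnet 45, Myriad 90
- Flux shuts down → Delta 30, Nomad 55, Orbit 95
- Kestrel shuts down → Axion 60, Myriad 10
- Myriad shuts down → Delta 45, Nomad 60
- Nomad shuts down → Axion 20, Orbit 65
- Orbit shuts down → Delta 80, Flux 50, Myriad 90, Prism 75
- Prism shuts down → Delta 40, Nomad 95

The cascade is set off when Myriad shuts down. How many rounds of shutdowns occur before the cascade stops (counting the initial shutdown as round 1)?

Round 1 — Myriad shuts down (initial).
  Delta: +45 → 45 < 120
  Nomad: +60 → 60 ≥ 40
Round 2 — Nomad shuts down.
  Axion: +20 → 20 < 100
  Orbit: +65 → 65 < 70
No further shutdowns.

2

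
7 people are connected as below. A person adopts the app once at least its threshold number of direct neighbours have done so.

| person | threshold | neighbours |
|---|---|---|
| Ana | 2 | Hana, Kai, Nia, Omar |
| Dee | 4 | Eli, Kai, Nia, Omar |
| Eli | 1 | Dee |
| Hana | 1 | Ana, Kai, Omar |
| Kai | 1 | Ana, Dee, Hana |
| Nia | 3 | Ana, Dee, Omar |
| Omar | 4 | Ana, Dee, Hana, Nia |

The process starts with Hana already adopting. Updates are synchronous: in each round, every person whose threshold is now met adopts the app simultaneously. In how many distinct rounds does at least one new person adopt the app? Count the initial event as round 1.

3

Round 1 — Hana adopts the app (initial).
Round 2 — checking thresholds:
  Ana: 1 of 4 neighbours < 2, holds.
  Kai: 1 of 3 neighbours ≥ 1, adopts the app.
  Omar: 1 of 4 neighbours < 4, holds.
Round 3 — checking thresholds:
  Ana: 2 of 4 neighbours ≥ 2, adopts the app.
  Dee: 1 of 4 neighbours < 4, holds.
  Omar: 1 of 4 neighbours < 4, holds.
Round 4 — no new adoptions; cascade stops.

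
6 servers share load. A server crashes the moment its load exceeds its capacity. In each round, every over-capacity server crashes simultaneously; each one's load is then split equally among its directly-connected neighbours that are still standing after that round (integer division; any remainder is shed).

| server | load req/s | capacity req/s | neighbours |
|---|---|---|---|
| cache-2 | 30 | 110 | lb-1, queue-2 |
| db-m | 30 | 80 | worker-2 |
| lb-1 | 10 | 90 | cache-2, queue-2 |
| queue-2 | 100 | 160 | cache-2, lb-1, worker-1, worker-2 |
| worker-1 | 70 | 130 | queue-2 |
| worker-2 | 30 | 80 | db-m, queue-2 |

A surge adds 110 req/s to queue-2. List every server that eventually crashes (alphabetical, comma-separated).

Round 1 — queue-2 at 210 > 160. queue-2 crashes.
  queue-2 sheds 210 req/s to cache-2, lb-1, worker-1, worker-2: 52 each (2 lost).
    cache-2: 30+52 = 82 ≤ 110
    lb-1: 10+52 = 62 ≤ 90
    worker-1: 70+52 = 122 ≤ 130
    worker-2: 30+52 = 82 > 80
Round 2 — worker-2 crashes.
  worker-2 sheds 82 req/s to db-m: 82 each.
    db-m: 30+82 = 112 > 80
Round 3 — db-m crashes.
  db-m sheds 112 req/s: no online neighbours, lost.
No further crashes.

db-m, queue-2, worker-2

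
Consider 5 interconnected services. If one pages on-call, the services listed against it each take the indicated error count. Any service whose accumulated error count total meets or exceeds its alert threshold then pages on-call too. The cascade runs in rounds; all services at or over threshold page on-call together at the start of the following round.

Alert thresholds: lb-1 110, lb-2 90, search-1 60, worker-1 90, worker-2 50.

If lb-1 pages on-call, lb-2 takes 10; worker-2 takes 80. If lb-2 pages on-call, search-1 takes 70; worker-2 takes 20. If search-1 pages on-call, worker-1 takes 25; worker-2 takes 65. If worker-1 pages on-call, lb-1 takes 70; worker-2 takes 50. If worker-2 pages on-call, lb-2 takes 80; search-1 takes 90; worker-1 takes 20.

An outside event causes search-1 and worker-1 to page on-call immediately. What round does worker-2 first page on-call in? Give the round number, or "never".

Round 1 — search-1, worker-1 page on-call (initial).
  lb-1: +70 → 70 < 110
  worker-2: +65+50 → 115 ≥ 50
Round 2 — worker-2 pages on-call.
  lb-2: +80 → 80 < 90
No further pages.

2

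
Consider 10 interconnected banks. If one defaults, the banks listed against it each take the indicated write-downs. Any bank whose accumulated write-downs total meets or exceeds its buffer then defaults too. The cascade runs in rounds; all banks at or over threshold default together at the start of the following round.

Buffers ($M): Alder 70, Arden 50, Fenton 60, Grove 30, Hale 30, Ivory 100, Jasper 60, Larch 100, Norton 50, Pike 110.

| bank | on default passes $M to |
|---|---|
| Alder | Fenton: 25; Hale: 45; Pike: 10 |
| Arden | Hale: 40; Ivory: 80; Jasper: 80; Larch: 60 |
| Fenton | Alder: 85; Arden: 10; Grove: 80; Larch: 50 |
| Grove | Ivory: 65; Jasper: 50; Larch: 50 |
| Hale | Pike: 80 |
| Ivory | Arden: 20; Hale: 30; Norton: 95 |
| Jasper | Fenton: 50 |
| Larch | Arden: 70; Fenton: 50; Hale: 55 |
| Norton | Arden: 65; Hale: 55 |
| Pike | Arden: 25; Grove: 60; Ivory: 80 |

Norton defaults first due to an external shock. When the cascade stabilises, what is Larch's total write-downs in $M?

Round 1 — Norton defaults (initial).
  Arden: +65 → 65 ≥ 50
  Hale: +55 → 55 ≥ 30
Round 2 — Arden, Hale default.
  Ivory: +80 → 80 < 100
  Jasper: +80 → 80 ≥ 60
  Larch: +60 → 60 < 100
  Pike: +80 → 80 < 110
Round 3 — Jasper defaults.
  Fenton: +50 → 50 < 60
No further defaults.

60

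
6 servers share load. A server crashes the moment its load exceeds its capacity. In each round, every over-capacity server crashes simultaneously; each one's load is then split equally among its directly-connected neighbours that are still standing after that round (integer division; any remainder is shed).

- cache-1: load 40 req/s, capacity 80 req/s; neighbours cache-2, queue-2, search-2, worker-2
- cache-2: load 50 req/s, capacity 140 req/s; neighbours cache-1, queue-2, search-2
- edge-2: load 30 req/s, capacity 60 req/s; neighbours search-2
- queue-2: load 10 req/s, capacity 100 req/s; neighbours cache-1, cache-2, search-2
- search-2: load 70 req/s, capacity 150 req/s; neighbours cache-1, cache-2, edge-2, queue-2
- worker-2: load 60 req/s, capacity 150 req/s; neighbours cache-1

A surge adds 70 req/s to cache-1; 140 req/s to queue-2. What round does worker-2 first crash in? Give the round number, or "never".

Round 1 — cache-1 at 110 > 80; queue-2 at 150 > 100. cache-1, queue-2 crash.
  cache-1 sheds 110 req/s to cache-2, search-2, worker-2: 36 each (2 lost).
    cache-2: 50+36 = 86 ≤ 140
    search-2: 70+36 = 106 ≤ 150
    worker-2: 60+36 = 96 ≤ 150
  queue-2 sheds 150 req/s to cache-2, search-2: 75 each.
    cache-2: 86+75 = 161 > 140
    search-2: 106+75 = 181 > 150
Round 2 — cache-2, search-2 crash.
  cache-2 sheds 161 req/s: no online neighbours, lost.
  search-2 sheds 181 req/s to edge-2: 181 each.
    edge-2: 30+181 = 211 > 60
Round 3 — edge-2 crashes.
  edge-2 sheds 211 req/s: no online neighbours, lost.
No further crashes.

never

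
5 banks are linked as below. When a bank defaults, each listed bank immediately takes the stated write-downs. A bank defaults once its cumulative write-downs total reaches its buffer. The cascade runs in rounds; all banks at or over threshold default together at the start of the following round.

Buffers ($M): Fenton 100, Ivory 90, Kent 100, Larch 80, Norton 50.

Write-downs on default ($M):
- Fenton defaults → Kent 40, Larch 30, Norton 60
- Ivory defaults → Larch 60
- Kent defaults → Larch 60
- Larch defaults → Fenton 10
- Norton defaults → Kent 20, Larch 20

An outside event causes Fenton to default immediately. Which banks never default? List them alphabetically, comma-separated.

Ivory, Kent, Larch

Round 1 — Fenton defaults (initial).
  Kent: +40 → 40 < 100
  Larch: +30 → 30 < 80
  Norton: +60 → 60 ≥ 50
Round 2 — Norton defaults.
  Kent: +20 → 60 < 100
  Larch: +20 → 50 < 80
No further defaults.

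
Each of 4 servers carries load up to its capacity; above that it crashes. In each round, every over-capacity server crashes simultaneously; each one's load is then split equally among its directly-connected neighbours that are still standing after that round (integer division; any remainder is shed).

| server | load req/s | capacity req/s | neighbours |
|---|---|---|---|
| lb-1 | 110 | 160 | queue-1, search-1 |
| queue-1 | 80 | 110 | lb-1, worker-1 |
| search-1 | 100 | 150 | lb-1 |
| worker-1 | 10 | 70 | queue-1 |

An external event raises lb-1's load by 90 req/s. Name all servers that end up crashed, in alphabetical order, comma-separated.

lb-1, queue-1, search-1, worker-1

Round 1 — lb-1 at 200 > 160. lb-1 crashes.
  lb-1 sheds 200 req/s to queue-1, search-1: 100 each.
    queue-1: 80+100 = 180 > 110
    search-1: 100+100 = 200 > 150
Round 2 — queue-1, search-1 crash.
  queue-1 sheds 180 req/s to worker-1: 180 each.
    worker-1: 10+180 = 190 > 70
  search-1 sheds 200 req/s: no online neighbours, lost.
Round 3 — worker-1 crashes.
  worker-1 sheds 190 req/s: no online neighbours, lost.
No further crashes.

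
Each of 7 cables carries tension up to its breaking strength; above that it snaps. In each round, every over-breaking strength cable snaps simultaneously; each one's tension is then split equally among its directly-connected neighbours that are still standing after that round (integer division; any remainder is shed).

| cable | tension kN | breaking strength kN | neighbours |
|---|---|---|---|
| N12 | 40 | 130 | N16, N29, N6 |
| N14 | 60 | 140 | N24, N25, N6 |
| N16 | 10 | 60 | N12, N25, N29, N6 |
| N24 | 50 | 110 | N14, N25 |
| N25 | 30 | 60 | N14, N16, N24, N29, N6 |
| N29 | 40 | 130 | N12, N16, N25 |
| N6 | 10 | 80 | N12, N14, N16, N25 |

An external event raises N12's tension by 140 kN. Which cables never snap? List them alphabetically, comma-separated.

Round 1 — N12 at 180 > 130. N12 snaps.
  N12 sheds 180 kN to N16, N29, N6: 60 each.
    N16: 10+60 = 70 > 60
    N29: 40+60 = 100 ≤ 130
    N6: 10+60 = 70 ≤ 80
Round 2 — N16 snaps.
  N16 sheds 70 kN to N25, N29, N6: 23 each (1 lost).
    N25: 30+23 = 53 ≤ 60
    N29: 100+23 = 123 ≤ 130
    N6: 70+23 = 93 > 80
Round 3 — N6 snaps.
  N6 sheds 93 kN to N14, N25: 46 each (1 lost).
    N14: 60+46 = 106 ≤ 140
    N25: 53+46 = 99 > 60
Round 4 — N25 snaps.
  N25 sheds 99 kN to N14, N24, N29: 33 each.
    N14: 106+33 = 139 ≤ 140
    N24: 50+33 = 83 ≤ 110
    N29: 123+33 = 156 > 130
Round 5 — N29 snaps.
  N29 sheds 156 kN: no online neighbours, lost.
No further breaks.

N14, N24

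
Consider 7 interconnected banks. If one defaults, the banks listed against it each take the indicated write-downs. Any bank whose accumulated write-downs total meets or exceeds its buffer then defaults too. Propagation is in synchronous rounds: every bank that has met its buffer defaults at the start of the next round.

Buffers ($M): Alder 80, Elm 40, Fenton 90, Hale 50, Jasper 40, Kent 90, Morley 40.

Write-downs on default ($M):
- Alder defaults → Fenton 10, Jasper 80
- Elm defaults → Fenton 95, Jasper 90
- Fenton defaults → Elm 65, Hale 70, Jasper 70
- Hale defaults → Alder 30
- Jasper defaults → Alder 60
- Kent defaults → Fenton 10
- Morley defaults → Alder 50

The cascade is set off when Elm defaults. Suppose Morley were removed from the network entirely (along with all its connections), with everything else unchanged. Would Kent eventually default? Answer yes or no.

no

With Morley removed:
Round 1 — Elm defaults (initial).
  Fenton: +95 → 95 ≥ 90
  Jasper: +90 → 90 ≥ 40
Round 2 — Fenton, Jasper default.
  Alder: +60 → 60 < 80
  Hale: +70 → 70 ≥ 50
Round 3 — Hale defaults.
  Alder: +30 → 90 ≥ 80
Round 4 — Alder defaults.
No further defaults.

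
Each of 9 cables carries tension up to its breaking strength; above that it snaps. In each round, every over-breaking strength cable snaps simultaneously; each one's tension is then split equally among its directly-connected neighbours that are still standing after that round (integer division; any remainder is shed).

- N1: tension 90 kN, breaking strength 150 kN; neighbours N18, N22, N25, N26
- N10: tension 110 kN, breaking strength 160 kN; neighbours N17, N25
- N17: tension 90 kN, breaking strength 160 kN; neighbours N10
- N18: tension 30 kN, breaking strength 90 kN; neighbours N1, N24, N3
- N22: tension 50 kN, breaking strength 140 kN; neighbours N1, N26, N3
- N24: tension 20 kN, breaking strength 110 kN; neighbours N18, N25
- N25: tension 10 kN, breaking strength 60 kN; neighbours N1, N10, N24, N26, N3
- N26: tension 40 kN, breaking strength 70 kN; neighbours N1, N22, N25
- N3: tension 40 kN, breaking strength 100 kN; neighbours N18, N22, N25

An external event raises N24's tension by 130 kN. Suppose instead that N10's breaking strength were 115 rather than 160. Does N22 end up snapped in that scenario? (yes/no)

yes

With N10's breaking strength at 115:
Round 1 — N24 at 150 > 110. N24 snaps.
  N24 sheds 150 kN to N18, N25: 75 each.
    N18: 30+75 = 105 > 90
    N25: 10+75 = 85 > 60
Round 2 — N18, N25 snap.
  N18 sheds 105 kN to N1, N3: 52 each (1 lost).
    N1: 90+52 = 142 ≤ 150
    N3: 40+52 = 92 ≤ 100
  N25 sheds 85 kN to N1, N10, N26, N3: 21 each (1 lost).
    N1: 142+21 = 163 > 150
    N10: 110+21 = 131 > 115
    N26: 40+21 = 61 ≤ 70
    N3: 92+21 = 113 > 100
Round 3 — N1, N10, N3 snap.
  N1 sheds 163 kN to N22, N26: 81 each (1 lost).
    N22: 50+81 = 131 ≤ 140
    N26: 61+81 = 142 > 70
  N10 sheds 131 kN to N17: 131 each.
    N17: 90+131 = 221 > 160
  N3 sheds 113 kN to N22: 113 each.
    N22: 131+113 = 244 > 140
Round 4 — N17, N22, N26 snap.
  N17 sheds 221 kN: no online neighbours, lost.
  N22 sheds 244 kN: no online neighbours, lost.
  N26 sheds 142 kN: no online neighbours, lost.
No further breaks.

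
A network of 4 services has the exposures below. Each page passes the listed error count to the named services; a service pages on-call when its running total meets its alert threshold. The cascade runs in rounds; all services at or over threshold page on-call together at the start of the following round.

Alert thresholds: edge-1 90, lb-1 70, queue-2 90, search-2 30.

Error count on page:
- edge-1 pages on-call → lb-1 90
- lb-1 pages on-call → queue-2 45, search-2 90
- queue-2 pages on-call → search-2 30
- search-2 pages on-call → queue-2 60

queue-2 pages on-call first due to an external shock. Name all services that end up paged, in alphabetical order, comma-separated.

Round 1 — queue-2 pages on-call (initial).
  search-2: +30 → 30 ≥ 30
Round 2 — search-2 pages on-call.
No further pages.

queue-2, search-2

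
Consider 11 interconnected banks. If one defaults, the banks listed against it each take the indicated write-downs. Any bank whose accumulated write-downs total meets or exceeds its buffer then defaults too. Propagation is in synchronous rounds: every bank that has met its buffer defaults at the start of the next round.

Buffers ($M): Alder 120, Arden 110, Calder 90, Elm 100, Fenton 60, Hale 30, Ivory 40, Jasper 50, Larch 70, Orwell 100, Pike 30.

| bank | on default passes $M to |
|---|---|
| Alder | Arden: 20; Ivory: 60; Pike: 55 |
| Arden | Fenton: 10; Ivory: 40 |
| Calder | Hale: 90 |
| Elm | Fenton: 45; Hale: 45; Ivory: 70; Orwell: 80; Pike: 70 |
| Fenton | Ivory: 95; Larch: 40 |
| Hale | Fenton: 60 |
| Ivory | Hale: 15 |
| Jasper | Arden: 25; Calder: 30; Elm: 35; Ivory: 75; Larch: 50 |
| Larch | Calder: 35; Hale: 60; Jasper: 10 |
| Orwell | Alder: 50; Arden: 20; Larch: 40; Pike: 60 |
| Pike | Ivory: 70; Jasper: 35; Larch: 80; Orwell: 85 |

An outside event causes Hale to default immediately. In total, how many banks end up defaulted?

3

Round 1 — Hale defaults (initial).
  Fenton: +60 → 60 ≥ 60
Round 2 — Fenton defaults.
  Ivory: +95 → 95 ≥ 40
  Larch: +40 → 40 < 70
Round 3 — Ivory defaults.
No further defaults.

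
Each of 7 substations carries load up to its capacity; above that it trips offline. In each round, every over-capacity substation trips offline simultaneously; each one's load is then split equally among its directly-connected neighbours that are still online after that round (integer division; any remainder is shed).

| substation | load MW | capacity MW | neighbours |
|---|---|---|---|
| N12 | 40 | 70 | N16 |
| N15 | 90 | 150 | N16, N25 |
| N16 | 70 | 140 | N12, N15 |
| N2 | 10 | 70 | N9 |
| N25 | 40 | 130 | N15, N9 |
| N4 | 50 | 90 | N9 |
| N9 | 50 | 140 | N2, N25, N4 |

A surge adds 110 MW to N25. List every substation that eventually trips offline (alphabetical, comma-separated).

Round 1 — N25 at 150 > 130. N25 trips offline.
  N25 sheds 150 MW to N15, N9: 75 each.
    N15: 90+75 = 165 > 150
    N9: 50+75 = 125 ≤ 140
Round 2 — N15 trips offline.
  N15 sheds 165 MW to N16: 165 each.
    N16: 70+165 = 235 > 140
Round 3 — N16 trips offline.
  N16 sheds 235 MW to N12: 235 each.
    N12: 40+235 = 275 > 70
Round 4 — N12 trips offline.
  N12 sheds 275 MW: no online neighbours, lost.
No further trips.

N12, N15, N16, N25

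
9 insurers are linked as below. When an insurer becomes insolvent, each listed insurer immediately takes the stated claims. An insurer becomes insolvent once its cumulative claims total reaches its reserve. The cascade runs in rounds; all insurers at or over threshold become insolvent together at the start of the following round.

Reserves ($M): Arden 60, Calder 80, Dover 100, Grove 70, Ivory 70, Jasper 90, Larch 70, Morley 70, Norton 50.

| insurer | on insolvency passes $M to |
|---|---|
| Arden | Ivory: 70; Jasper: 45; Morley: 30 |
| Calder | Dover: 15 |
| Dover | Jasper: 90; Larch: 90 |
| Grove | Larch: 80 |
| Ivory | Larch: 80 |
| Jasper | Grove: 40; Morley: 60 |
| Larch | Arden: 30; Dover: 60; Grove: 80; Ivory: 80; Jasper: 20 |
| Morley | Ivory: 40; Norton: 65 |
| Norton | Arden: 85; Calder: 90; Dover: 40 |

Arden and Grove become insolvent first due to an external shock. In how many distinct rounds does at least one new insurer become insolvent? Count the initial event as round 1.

2

Round 1 — Arden, Grove become insolvent (initial).
  Ivory: +70 → 70 ≥ 70
  Jasper: +45 → 45 < 90
  Larch: +80 → 80 ≥ 70
  Morley: +30 → 30 < 70
Round 2 — Ivory, Larch become insolvent.
  Dover: +60 → 60 < 100
  Jasper: +20 → 65 < 90
No further insolvencies.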